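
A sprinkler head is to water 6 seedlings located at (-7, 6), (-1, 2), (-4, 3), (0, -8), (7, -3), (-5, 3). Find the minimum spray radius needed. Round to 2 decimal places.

By Welzl's lemma the MEC is supported by two points (diametrically opposite) or three points (on a circumcircle).
The minimum enclosing circle is determined by three boundary points: (-7, 6), (0, -8), (7, -3).
Their circumcentre is (-27/38, 15/38) with r² = 51245/722.
The farthest remaining point (-5, 3) is at distance² 18185/722 ≤ 51245/722.
r = √(51245/722) ≈ 8.42.

8.42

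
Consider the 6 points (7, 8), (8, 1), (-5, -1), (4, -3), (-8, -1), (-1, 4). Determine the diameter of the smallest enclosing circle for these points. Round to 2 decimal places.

17.50

The minimum enclosing circle of a finite set is fixed by two of the points (as a diameter) or three (as a circumcircle).
The minimum enclosing circle is determined by three boundary points: (7, 8), (8, 1), (-8, -1).
Their circumcentre is (-8/19, 64/19) with r² = 27625/361.
The farthest remaining point (4, -3) is at distance² 21697/361 ≤ 27625/361.
Diameter = 2r = 2√(27625/361) ≈ 17.50.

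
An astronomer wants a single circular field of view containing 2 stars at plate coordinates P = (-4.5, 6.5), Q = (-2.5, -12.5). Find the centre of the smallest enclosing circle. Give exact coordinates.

The smallest circle enclosing two points has them as diameter endpoints.
Centre = midpoint = (-3.5, -3); r² = |PQ|²/4 = 365/4 = 91.25.
Centre = (-3.5, -3).

(-3.5, -3)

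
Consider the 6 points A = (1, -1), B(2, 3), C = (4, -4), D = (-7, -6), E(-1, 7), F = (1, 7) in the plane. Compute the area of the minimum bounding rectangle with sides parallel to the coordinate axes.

143

x ranges over [-7, 4], width 11.
y ranges over [-6, 7], height 13.
Area = 11 × 13 = 143.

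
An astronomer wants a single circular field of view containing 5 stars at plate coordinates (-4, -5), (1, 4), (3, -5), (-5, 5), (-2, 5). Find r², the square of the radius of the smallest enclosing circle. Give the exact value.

41

A smallest enclosing disk is always determined by at most three of the input points on its boundary.
The farthest pair is (3, -5)–(-5, 5) with squared distance 164. The circle on this segment as diameter has centre (-1, 0) and r² = 164/4 = 41.
Check (-4, -5): distance² to centre = 34 ≤ 41, so it lies inside.
All remaining points lie in this disk, and no smaller disk contains both endpoints, so this is the minimum enclosing circle.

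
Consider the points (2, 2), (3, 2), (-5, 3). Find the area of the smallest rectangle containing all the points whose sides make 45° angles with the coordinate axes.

In coordinates u = x + y, v = x − y the rectangle is axis-aligned; the map (x,y)→(u,v) scales areas by 2.
u-values: 4, 5, -2; range = 5 − (-2) = 7.
v-values: 0, 1, -8; range = 1 − (-8) = 9.
Area = (7 × 9) / 2 = 31.5.

31.5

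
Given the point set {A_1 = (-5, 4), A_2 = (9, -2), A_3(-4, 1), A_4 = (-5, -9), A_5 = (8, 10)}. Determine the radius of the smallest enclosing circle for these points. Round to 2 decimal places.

By Welzl's lemma the MEC is supported by two points (diametrically opposite) or three points (on a circumcircle).
The farthest pair is A_4–A_5 with squared distance 530. The circle on this segment as diameter has centre (1.5, 0.5) and r² = 530/4 = 132.5.
Check A_1: distance² to centre = 54.5 ≤ 132.5, so it lies inside.
All remaining points lie in this disk, and no smaller disk contains both endpoints, so this is the minimum enclosing circle.
r = √(132.5) ≈ 11.51.

11.51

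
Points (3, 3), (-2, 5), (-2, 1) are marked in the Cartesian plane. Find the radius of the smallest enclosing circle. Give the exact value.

Call the three points A, B, C in the order given.
Side lengths²: AB² = 29, AC² = 29, BC² = 16.
Since AC² = 29 < 29 + 16 = 45, the triangle is acute, so the smallest enclosing circle is the circumcircle.
Circumcentre = (0.1, 3), r² = 8.41.
r = √(8.41) = 2.9.

2.9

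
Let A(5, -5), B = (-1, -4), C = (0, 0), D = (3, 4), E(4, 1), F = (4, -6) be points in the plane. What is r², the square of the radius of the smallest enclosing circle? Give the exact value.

14645/576

A smallest enclosing disk is always determined by at most three of the input points on its boundary.
The minimum enclosing circle is determined by three boundary points: B, D, F.
Their circumcentre is (37/12, -25/24) with r² = 14645/576.
The farthest remaining point A is at distance² 11141/576 ≤ 14645/576.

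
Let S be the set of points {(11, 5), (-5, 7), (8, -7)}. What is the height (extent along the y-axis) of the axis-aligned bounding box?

max y = 7, min y = -7, so height = 14.

14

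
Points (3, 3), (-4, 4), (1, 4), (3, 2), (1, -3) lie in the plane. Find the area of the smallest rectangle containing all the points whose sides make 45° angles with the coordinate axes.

In coordinates u = x + y, v = x − y the rectangle is axis-aligned; the map (x,y)→(u,v) scales areas by 2.
u-values: 6, 0, 5, 5, -2; range = 6 − (-2) = 8.
v-values: 0, -8, -3, 1, 4; range = 4 − (-8) = 12.
Area = (8 × 12) / 2 = 48.

48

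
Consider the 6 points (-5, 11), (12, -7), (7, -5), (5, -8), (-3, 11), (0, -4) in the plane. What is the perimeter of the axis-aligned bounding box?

72

Width = max x − min x = 12 − (-5) = 17.
Height = max y − min y = 11 − (-8) = 19.
Perimeter = 2(17 + 19) = 72.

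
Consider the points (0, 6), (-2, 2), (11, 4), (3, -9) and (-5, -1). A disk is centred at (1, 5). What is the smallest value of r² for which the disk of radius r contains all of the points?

The required radius is the distance from (1, 5) to the farthest point.
Squared distances: 2, 18, 101, 200, 72.
Maximum is 200, attained at (3, -9).

200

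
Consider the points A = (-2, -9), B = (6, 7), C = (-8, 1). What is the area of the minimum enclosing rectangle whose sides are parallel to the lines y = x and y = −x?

In coordinates u = x + y, v = x − y the rectangle is axis-aligned; the map (x,y)→(u,v) scales areas by 2.
u-values: -11, 13, -7; range = 13 − (-11) = 24.
v-values: 7, -1, -9; range = 7 − (-9) = 16.
Area = (24 × 16) / 2 = 192.

192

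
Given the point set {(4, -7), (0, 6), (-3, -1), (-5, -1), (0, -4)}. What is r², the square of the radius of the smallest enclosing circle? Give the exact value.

The minimum enclosing circle is determined by three boundary points: (4, -7), (0, 6), (-5, -1).
Their circumcentre is (111/62, -35/62) with r² = 88985/1922.
The farthest remaining point (-3, -1) is at distance² 44469/1922 ≤ 88985/1922.

88985/1922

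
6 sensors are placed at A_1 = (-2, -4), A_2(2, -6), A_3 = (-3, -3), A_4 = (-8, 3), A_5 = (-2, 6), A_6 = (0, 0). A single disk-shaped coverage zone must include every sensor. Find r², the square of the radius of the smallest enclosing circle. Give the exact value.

4525/98

The minimum enclosing circle is determined by three boundary points: A_2, A_4, A_5.
Their circumcentre is (-33/14, -11/14) with r² = 4525/98.
The farthest remaining point A_1 is at distance² 1025/98 ≤ 4525/98.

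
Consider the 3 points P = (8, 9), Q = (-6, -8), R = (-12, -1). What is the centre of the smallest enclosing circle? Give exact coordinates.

Side lengths²: PQ² = 485, PR² = 500, QR² = 85.
Since PR² = 500 < 485 + 85 = 570, the triangle is acute, so the smallest enclosing circle is the circumcircle.
Circumcentre = (-1.125, 2.25), r² = 128.828125.
Centre = (-1.125, 2.25).

(-1.125, 2.25)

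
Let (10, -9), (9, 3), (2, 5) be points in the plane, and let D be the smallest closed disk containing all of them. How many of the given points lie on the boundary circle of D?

Call the three points A, B, C in the order given.
Side lengths²: AB² = 145, AC² = 260, BC² = 53.
Since AC² = 260 ≥ 145 + 53 = 198, the angle opposite AC is not acute, so the smallest enclosing circle has AC as diameter.
Centre = midpoint of AC = (6, -2), r² = 260/4 = 65.
The points at distance exactly r from the centre are (10, -9), (2, 5) — 2 points.

2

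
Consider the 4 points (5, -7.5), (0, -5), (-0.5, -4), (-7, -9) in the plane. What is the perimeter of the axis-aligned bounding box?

34

Width = max x − min x = 5 − (-7) = 12.
Height = max y − min y = -4 − (-9) = 5.
Perimeter = 2(12 + 5) = 34.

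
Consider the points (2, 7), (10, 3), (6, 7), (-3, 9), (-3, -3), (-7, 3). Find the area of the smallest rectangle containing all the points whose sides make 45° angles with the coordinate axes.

180.5

In coordinates u = x + y, v = x − y the rectangle is axis-aligned; the map (x,y)→(u,v) scales areas by 2.
u-values: 9, 13, 13, 6, -6, -4; range = 13 − (-6) = 19.
v-values: -5, 7, -1, -12, 0, -10; range = 7 − (-12) = 19.
Area = (19 × 19) / 2 = 180.5.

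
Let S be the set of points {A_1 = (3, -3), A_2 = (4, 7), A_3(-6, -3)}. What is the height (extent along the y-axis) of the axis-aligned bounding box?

max y = 7, min y = -3, so height = 10.

10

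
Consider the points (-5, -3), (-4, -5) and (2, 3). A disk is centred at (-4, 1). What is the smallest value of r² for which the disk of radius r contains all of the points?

The required radius is the distance from (-4, 1) to the farthest point.
Squared distances: 17, 36, 40.
Maximum is 40, attained at (2, 3).

40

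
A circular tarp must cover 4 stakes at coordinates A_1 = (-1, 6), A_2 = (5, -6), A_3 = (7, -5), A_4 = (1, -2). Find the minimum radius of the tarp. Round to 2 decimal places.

6.80

The farthest pair is A_1–A_3 with squared distance 185. The circle on this segment as diameter has centre (3, 0.5) and r² = 185/4 = 46.25.
Check A_2: distance² to centre = 46.25 ≤ 46.25, so it lies inside.
All remaining points lie in this disk, and no smaller disk contains both endpoints, so this is the minimum enclosing circle.
r = √(46.25) ≈ 6.80.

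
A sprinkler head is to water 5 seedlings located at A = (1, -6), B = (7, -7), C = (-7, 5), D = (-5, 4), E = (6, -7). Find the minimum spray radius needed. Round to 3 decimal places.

9.220

By Welzl's lemma the MEC is supported by two points (diametrically opposite) or three points (on a circumcircle).
The farthest pair is B–C with squared distance 340. The circle on this segment as diameter has centre (0, -1) and r² = 340/4 = 85.
Check A: distance² to centre = 26 ≤ 85, so it lies inside.
All remaining points lie in this disk, and no smaller disk contains both endpoints, so this is the minimum enclosing circle.
r = √85 ≈ 9.220.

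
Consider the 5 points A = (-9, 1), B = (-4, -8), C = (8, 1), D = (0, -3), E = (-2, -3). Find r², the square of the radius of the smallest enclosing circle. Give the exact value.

1325/18

The minimum enclosing circle is determined by three boundary points: A, B, C.
Their circumcentre is (-0.5, -1/6) with r² = 1325/18.
The farthest remaining point E is at distance² 185/18 ≤ 1325/18.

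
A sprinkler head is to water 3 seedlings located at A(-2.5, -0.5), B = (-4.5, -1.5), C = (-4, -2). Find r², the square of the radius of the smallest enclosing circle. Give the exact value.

Side lengths²: AB² = 5, AC² = 4.5, BC² = 0.5.
Since AB² = 5 ≥ 4.5 + 0.5 = 5, the angle opposite AB is not acute, so the smallest enclosing circle has AB as diameter.
Centre = midpoint of AB = (-3.5, -1), r² = 5/4 = 1.25.

1.25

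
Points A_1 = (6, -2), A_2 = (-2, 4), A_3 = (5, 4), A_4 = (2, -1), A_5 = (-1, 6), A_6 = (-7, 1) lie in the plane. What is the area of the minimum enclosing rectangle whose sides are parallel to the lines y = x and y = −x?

120

In coordinates u = x + y, v = x − y the rectangle is axis-aligned; the map (x,y)→(u,v) scales areas by 2.
u-values: 4, 2, 9, 1, 5, -6; range = 9 − (-6) = 15.
v-values: 8, -6, 1, 3, -7, -8; range = 8 − (-8) = 16.
Area = (15 × 16) / 2 = 120.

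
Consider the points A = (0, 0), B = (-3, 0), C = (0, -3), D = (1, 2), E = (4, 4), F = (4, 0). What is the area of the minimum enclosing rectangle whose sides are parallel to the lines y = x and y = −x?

In coordinates u = x + y, v = x − y the rectangle is axis-aligned; the map (x,y)→(u,v) scales areas by 2.
u-values: 0, -3, -3, 3, 8, 4; range = 8 − (-3) = 11.
v-values: 0, -3, 3, -1, 0, 4; range = 4 − (-3) = 7.
Area = (11 × 7) / 2 = 38.5.

38.5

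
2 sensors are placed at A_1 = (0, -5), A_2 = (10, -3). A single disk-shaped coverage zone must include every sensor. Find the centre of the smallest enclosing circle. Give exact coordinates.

The smallest circle enclosing two points has them as diameter endpoints.
Centre = midpoint = (5, -4); r² = |A_1A_2|²/4 = 104/4 = 26.
Centre = (5, -4).

(5, -4)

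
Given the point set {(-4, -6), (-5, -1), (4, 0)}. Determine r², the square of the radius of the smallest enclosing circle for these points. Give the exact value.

Call the three points A, B, C in the order given.
Side lengths²: AB² = 26, AC² = 100, BC² = 82.
Since AC² = 100 < 82 + 26 = 108, the triangle is acute, so the smallest enclosing circle is the circumcircle.
Circumcentre = (-6/23, -61/23), r² = 13325/529.

13325/529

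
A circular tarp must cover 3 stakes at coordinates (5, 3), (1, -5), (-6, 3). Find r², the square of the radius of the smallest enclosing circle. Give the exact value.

35.3125

Call the three points A, B, C in the order given.
Side lengths²: AB² = 80, AC² = 121, BC² = 113.
Since AC² = 121 < 113 + 80 = 193, the triangle is acute, so the smallest enclosing circle is the circumcircle.
Circumcentre = (-0.5, 0.75), r² = 35.3125.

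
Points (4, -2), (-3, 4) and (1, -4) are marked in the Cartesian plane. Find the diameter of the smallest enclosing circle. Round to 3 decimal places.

9.291

Call the three points A, B, C in the order given.
Side lengths²: AB² = 85, AC² = 13, BC² = 80.
Since AB² = 85 < 80 + 13 = 93, the triangle is acute, so the smallest enclosing circle is the circumcircle.
Circumcentre = (0.125, 0.5625), r² = 21.58203125.
Diameter = 2r = 2√(21.58203125) ≈ 9.291.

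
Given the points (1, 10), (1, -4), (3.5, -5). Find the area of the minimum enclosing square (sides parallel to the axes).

225

The bounding box has width 2.5 and height 15.
An axis-aligned square enclosing the set must have side ≥ max(width, height).
So the minimum side is max(2.5, 15) = 15.
Area = 15² = 225.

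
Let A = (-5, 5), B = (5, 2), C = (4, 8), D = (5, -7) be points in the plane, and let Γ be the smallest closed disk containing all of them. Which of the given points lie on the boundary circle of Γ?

By Welzl's lemma the MEC is supported by two points (diametrically opposite) or three points (on a circumcircle).
The minimum enclosing circle is determined by three boundary points: A, C, D.
Their circumcentre is (36/23, 7/23) with r² = 34465/529.
The farthest remaining point B is at distance² 7762/529 ≤ 34465/529.
The points at distance exactly r from the centre are A, C, D — 3 points.

A, C, D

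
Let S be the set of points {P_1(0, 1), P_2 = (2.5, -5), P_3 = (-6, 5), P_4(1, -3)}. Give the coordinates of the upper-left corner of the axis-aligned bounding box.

x-range [-6, 2.5], y-range [-5, 5].
The upper-left corner is (-6, 5).

(-6, 5)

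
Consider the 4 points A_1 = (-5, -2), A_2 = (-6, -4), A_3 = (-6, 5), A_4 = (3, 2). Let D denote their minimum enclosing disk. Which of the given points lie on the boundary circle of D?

By Welzl's lemma the MEC is supported by two points (diametrically opposite) or three points (on a circumcircle).
The minimum enclosing circle is determined by three boundary points: A_2, A_3, A_4.
Their circumcentre is (-2.5, 0.5) with r² = 32.5.
The farthest remaining point A_1 is at distance² 12.5 ≤ 32.5.
The points at distance exactly r from the centre are A_2, A_3, A_4 — 3 points.

A_2, A_3, A_4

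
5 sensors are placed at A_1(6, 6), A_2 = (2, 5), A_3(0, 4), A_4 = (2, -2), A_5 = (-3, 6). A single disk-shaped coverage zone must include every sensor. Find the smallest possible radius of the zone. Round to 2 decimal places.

5.27

The minimum enclosing circle is determined by three boundary points: A_1, A_4, A_5.
Their circumcentre is (1.5, 3.25) with r² = 27.8125.
The farthest remaining point A_2 is at distance² 3.3125 ≤ 27.8125.
r = √(27.8125) ≈ 5.27.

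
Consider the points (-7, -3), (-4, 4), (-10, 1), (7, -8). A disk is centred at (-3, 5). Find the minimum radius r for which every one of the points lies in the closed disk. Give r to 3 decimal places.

16.401

The required radius is the distance from (-3, 5) to the farthest point.
Squared distances: 80, 2, 65, 269.
Maximum is 269, attained at (7, -8).
r = √269 ≈ 16.401.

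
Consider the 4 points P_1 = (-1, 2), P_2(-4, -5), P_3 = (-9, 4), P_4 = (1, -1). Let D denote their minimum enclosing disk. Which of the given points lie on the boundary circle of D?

By Welzl's lemma the MEC is supported by two points (diametrically opposite) or three points (on a circumcircle).
The minimum enclosing circle is determined by three boundary points: P_2, P_3, P_4.
Their circumcentre is (-115/26, 17/26) with r² = 10865/338.
The farthest remaining point P_1 is at distance² 4573/338 ≤ 10865/338.
The points at distance exactly r from the centre are P_2, P_3, P_4 — 3 points.

P_2, P_3, P_4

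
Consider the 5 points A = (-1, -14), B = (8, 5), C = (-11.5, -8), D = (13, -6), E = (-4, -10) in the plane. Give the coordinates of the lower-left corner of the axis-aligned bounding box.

(-11.5, -14)

x-range [-11.5, 13], y-range [-14, 5].
The lower-left corner is (-11.5, -14).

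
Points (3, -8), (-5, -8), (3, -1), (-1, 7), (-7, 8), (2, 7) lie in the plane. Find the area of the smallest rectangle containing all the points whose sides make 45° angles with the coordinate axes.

In coordinates u = x + y, v = x − y the rectangle is axis-aligned; the map (x,y)→(u,v) scales areas by 2.
u-values: -5, -13, 2, 6, 1, 9; range = 9 − (-13) = 22.
v-values: 11, 3, 4, -8, -15, -5; range = 11 − (-15) = 26.
Area = (22 × 26) / 2 = 286.

286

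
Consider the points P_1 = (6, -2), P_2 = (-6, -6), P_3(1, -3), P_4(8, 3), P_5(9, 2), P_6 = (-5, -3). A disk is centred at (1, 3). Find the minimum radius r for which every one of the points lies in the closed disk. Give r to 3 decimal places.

11.402

The required radius is the distance from (1, 3) to the farthest point.
Squared distances: 50, 130, 36, 49, 65, 72.
Maximum is 130, attained at P_2.
r = √130 ≈ 11.402.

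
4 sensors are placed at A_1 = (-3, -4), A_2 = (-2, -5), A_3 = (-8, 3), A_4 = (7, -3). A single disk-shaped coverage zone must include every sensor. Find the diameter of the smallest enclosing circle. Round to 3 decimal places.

16.155

The minimum enclosing circle of a finite set is fixed by two of the points (as a diameter) or three (as a circumcircle).
The farthest pair is A_3–A_4 with squared distance 261. The circle on this segment as diameter has centre (-0.5, 0) and r² = 261/4 = 65.25.
Check A_1: distance² to centre = 22.25 ≤ 65.25, so it lies inside.
All remaining points lie in this disk, and no smaller disk contains both endpoints, so this is the minimum enclosing circle.
Diameter = 2r = 2√(65.25) ≈ 16.155.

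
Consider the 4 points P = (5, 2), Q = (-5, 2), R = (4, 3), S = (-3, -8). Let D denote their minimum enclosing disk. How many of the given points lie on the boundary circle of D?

By Welzl's lemma the MEC is supported by two points (diametrically opposite) or three points (on a circumcircle).
The minimum enclosing circle is determined by three boundary points: Q, R, S.
Their circumcentre is (1/46, -101/46) with r² = 45305/1058.
The farthest remaining point P is at distance² 44845/1058 ≤ 45305/1058.
The points at distance exactly r from the centre are Q, R, S — 3 points.

3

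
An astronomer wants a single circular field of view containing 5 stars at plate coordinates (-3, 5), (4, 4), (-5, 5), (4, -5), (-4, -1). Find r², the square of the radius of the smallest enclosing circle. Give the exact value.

The minimum enclosing circle of a finite set is fixed by two of the points (as a diameter) or three (as a circumcircle).
The farthest pair is (-5, 5)–(4, -5) with squared distance 181. The circle on this segment as diameter has centre (-0.5, 0) and r² = 181/4 = 45.25.
Check (-3, 5): distance² to centre = 31.25 ≤ 45.25, so it lies inside.
All remaining points lie in this disk, and no smaller disk contains both endpoints, so this is the minimum enclosing circle.

45.25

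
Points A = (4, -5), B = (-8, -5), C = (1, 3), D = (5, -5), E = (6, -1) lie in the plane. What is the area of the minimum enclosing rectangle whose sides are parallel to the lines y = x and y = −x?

In coordinates u = x + y, v = x − y the rectangle is axis-aligned; the map (x,y)→(u,v) scales areas by 2.
u-values: -1, -13, 4, 0, 5; range = 5 − (-13) = 18.
v-values: 9, -3, -2, 10, 7; range = 10 − (-3) = 13.
Area = (18 × 13) / 2 = 117.

117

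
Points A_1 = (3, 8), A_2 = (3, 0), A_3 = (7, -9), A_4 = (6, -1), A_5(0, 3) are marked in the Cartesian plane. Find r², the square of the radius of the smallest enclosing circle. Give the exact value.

76.25

The farthest pair is A_1–A_3 with squared distance 305. The circle on this segment as diameter has centre (5, -0.5) and r² = 305/4 = 76.25.
Check A_2: distance² to centre = 4.25 ≤ 76.25, so it lies inside.
All remaining points lie in this disk, and no smaller disk contains both endpoints, so this is the minimum enclosing circle.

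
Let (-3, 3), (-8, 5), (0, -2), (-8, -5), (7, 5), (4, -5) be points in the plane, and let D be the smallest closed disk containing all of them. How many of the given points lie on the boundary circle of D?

The minimum enclosing circle of a finite set is fixed by two of the points (as a diameter) or three (as a circumcircle).
The farthest pair is (-8, -5)–(7, 5) with squared distance 325. The circle on this segment as diameter has centre (-0.5, 0) and r² = 325/4 = 81.25.
Check (-3, 3): distance² to centre = 15.25 ≤ 81.25, so it lies inside.
All remaining points lie in this disk, and no smaller disk contains both endpoints, so this is the minimum enclosing circle.
The points at distance exactly r from the centre are (-8, 5), (-8, -5), (7, 5) — 3 points.

3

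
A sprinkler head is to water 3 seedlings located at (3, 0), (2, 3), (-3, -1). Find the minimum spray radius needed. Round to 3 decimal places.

Call the three points A, B, C in the order given.
Side lengths²: AB² = 10, AC² = 37, BC² = 41.
Since BC² = 41 < 37 + 10 = 47, the triangle is acute, so the smallest enclosing circle is the circumcircle.
Circumcentre = (-7/38, 23/38), r² = 7585/722.
r = √(7585/722) ≈ 3.241.

3.241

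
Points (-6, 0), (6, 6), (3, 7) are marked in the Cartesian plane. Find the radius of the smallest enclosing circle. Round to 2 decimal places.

Call the three points A, B, C in the order given.
Side lengths²: AB² = 180, AC² = 130, BC² = 10.
Since AB² = 180 ≥ 130 + 10 = 140, the angle opposite AB is not acute, so the smallest enclosing circle has AB as diameter.
Centre = midpoint of AB = (0, 3), r² = 180/4 = 45.
r = √45 ≈ 6.71.

6.71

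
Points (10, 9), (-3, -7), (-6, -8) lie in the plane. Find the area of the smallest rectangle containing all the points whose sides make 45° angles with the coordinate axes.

In coordinates u = x + y, v = x − y the rectangle is axis-aligned; the map (x,y)→(u,v) scales areas by 2.
u-values: 19, -10, -14; range = 19 − (-14) = 33.
v-values: 1, 4, 2; range = 4 − 1 = 3.
Area = (33 × 3) / 2 = 49.5.

49.5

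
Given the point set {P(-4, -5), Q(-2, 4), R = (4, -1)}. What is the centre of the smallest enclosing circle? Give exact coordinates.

(-1.03125, -0.9375)

Side lengths²: PQ² = 85, PR² = 80, QR² = 61.
Since PQ² = 85 < 80 + 61 = 141, the triangle is acute, so the smallest enclosing circle is the circumcircle.
Circumcentre = (-1.03125, -0.9375), r² = 25.3173828125.
Centre = (-1.03125, -0.9375).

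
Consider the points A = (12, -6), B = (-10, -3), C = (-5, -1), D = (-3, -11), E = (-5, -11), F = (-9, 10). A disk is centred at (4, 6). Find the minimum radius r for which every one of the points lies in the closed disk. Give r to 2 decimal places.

The required radius is the distance from (4, 6) to the farthest point.
Squared distances: 208, 277, 130, 338, 370, 185.
Maximum is 370, attained at E.
r = √370 ≈ 19.24.

19.24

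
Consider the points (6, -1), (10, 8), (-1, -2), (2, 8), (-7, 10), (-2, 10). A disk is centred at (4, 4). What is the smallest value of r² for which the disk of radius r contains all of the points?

The required radius is the distance from (4, 4) to the farthest point.
Squared distances: 29, 52, 61, 20, 157, 72.
Maximum is 157, attained at (-7, 10).

157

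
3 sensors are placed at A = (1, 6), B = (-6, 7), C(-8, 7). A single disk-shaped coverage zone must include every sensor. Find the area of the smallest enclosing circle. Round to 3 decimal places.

Side lengths²: AB² = 50, AC² = 82, BC² = 4.
Since AC² = 82 ≥ 50 + 4 = 54, the angle opposite AC is not acute, so the smallest enclosing circle has AC as diameter.
Centre = midpoint of AC = (-3.5, 6.5), r² = 82/4 = 20.5.
Area = π·r² = π·20.5 ≈ 64.403.

64.403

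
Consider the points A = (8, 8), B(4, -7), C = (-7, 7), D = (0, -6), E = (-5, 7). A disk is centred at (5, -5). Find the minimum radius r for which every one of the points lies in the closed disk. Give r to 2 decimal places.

16.97

The required radius is the distance from (5, -5) to the farthest point.
Squared distances: 178, 5, 288, 26, 244.
Maximum is 288, attained at C.
r = √288 ≈ 16.97.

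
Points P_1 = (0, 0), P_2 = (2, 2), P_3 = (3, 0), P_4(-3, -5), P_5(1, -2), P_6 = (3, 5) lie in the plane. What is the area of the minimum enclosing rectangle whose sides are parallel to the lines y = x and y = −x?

40

In coordinates u = x + y, v = x − y the rectangle is axis-aligned; the map (x,y)→(u,v) scales areas by 2.
u-values: 0, 4, 3, -8, -1, 8; range = 8 − (-8) = 16.
v-values: 0, 0, 3, 2, 3, -2; range = 3 − (-2) = 5.
Area = (16 × 5) / 2 = 40.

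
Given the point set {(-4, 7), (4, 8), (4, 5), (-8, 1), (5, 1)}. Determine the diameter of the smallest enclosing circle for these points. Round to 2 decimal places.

14.03

By Welzl's lemma the MEC is supported by two points (diametrically opposite) or three points (on a circumcircle).
The minimum enclosing circle is determined by three boundary points: (4, 8), (-8, 1), (5, 1).
Their circumcentre is (-1.5, 51/14) with r² = 4825/98.
The farthest remaining point (4, 5) is at distance² 3145/98 ≤ 4825/98.
Diameter = 2r = 2√(4825/98) ≈ 14.03.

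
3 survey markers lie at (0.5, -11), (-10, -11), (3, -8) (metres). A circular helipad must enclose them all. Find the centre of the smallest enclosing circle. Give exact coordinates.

Call the three points A, B, C in the order given.
Side lengths²: AB² = 110.25, AC² = 15.25, BC² = 178.
Since BC² = 178 ≥ 110.25 + 15.25 = 125.5, the angle opposite BC is not acute, so the smallest enclosing circle has BC as diameter.
Centre = midpoint of BC = (-3.5, -9.5), r² = 178/4 = 44.5.
Centre = (-3.5, -9.5).

(-3.5, -9.5)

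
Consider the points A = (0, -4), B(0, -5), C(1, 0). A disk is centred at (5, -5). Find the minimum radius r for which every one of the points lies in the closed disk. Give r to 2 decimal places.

6.40

The required radius is the distance from (5, -5) to the farthest point.
Squared distances: 26, 25, 41.
Maximum is 41, attained at C.
r = √41 ≈ 6.40.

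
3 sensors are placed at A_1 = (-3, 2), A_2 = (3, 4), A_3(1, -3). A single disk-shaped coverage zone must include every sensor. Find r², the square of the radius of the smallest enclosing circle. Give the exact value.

10865/722

Side lengths²: A_1A_2² = 40, A_1A_3² = 41, A_2A_3² = 53.
Since A_2A_3² = 53 < 41 + 40 = 81, the triangle is acute, so the smallest enclosing circle is the circumcircle.
Circumcentre = (27/38, 33/38), r² = 10865/722.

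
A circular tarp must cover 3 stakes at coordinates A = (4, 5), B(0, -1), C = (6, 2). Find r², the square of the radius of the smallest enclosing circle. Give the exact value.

13.203125

Side lengths²: AB² = 52, AC² = 13, BC² = 45.
Since AB² = 52 < 45 + 13 = 58, the triangle is acute, so the smallest enclosing circle is the circumcircle.
Circumcentre = (2.375, 1.75), r² = 13.203125.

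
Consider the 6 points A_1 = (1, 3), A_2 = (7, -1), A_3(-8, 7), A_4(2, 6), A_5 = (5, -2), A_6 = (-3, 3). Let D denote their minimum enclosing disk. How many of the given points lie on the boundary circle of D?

By Welzl's lemma the MEC is supported by two points (diametrically opposite) or three points (on a circumcircle).
The farthest pair is A_2–A_3 with squared distance 289. The circle on this segment as diameter has centre (-0.5, 3) and r² = 289/4 = 72.25.
Check A_1: distance² to centre = 2.25 ≤ 72.25, so it lies inside.
All remaining points lie in this disk, and no smaller disk contains both endpoints, so this is the minimum enclosing circle.
The points at distance exactly r from the centre are A_2, A_3 — 2 points.

2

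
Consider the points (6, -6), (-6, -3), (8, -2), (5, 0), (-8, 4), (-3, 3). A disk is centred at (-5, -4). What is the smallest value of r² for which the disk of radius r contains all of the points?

The required radius is the distance from (-5, -4) to the farthest point.
Squared distances: 125, 2, 173, 116, 73, 53.
Maximum is 173, attained at (8, -2).

173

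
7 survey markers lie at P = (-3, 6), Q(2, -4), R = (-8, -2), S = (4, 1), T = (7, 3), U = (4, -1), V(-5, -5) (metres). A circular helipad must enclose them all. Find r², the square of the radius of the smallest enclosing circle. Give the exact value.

62.5

The minimum enclosing circle of a finite set is fixed by two of the points (as a diameter) or three (as a circumcircle).
The farthest pair is R–T with squared distance 250. The circle on this segment as diameter has centre (-0.5, 0.5) and r² = 250/4 = 62.5.
Check P: distance² to centre = 36.5 ≤ 62.5, so it lies inside.
All remaining points lie in this disk, and no smaller disk contains both endpoints, so this is the minimum enclosing circle.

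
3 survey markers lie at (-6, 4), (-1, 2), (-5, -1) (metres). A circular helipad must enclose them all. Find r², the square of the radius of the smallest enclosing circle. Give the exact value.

Call the three points A, B, C in the order given.
Side lengths²: AB² = 29, AC² = 26, BC² = 25.
Since AB² = 29 < 26 + 25 = 51, the triangle is acute, so the smallest enclosing circle is the circumcircle.
Circumcentre = (-183/46, 83/46), r² = 9425/1058.

9425/1058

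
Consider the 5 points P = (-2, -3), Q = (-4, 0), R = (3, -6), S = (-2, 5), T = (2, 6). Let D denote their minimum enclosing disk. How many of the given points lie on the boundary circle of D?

3

By Welzl's lemma the MEC is supported by two points (diametrically opposite) or three points (on a circumcircle).
The minimum enclosing circle is determined by three boundary points: R, S, T.
Their circumcentre is (137/98, -9/98) with r² = 179945/4802.
The farthest remaining point Q is at distance² 139961/4802 ≤ 179945/4802.
The points at distance exactly r from the centre are R, S, T — 3 points.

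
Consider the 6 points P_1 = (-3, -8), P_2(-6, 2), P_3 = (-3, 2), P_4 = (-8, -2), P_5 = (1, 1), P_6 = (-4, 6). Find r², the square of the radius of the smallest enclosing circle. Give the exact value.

49.25

The farthest pair is P_1–P_6 with squared distance 197. The circle on this segment as diameter has centre (-3.5, -1) and r² = 197/4 = 49.25.
Check P_2: distance² to centre = 15.25 ≤ 49.25, so it lies inside.
All remaining points lie in this disk, and no smaller disk contains both endpoints, so this is the minimum enclosing circle.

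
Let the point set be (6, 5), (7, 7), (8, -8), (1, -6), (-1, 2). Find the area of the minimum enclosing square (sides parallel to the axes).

The bounding box has width 9 and height 15.
An axis-aligned square enclosing the set must have side ≥ max(width, height).
So the minimum side is max(9, 15) = 15.
Area = 15² = 225.

225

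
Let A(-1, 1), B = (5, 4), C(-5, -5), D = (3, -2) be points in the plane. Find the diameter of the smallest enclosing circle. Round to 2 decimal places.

The minimum enclosing circle of a finite set is fixed by two of the points (as a diameter) or three (as a circumcircle).
The farthest pair is B–C with squared distance 181. The circle on this segment as diameter has centre (0, -0.5) and r² = 181/4 = 45.25.
Check A: distance² to centre = 3.25 ≤ 45.25, so it lies inside.
All remaining points lie in this disk, and no smaller disk contains both endpoints, so this is the minimum enclosing circle.
Diameter = 2r = 2√(45.25) ≈ 13.45.

13.45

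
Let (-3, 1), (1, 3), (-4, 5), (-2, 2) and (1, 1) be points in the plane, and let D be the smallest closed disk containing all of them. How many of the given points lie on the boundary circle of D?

2

The minimum enclosing circle of a finite set is fixed by two of the points (as a diameter) or three (as a circumcircle).
The farthest pair is (-4, 5)–(1, 1) with squared distance 41. The circle on this segment as diameter has centre (-1.5, 3) and r² = 41/4 = 10.25.
Check (-3, 1): distance² to centre = 6.25 ≤ 10.25, so it lies inside.
All remaining points lie in this disk, and no smaller disk contains both endpoints, so this is the minimum enclosing circle.
The points at distance exactly r from the centre are (-4, 5), (1, 1) — 2 points.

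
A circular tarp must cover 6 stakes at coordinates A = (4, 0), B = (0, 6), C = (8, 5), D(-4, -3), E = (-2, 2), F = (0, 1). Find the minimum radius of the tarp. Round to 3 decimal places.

7.211

The farthest pair is C–D with squared distance 208. The circle on this segment as diameter has centre (2, 1) and r² = 208/4 = 52.
Check A: distance² to centre = 5 ≤ 52, so it lies inside.
All remaining points lie in this disk, and no smaller disk contains both endpoints, so this is the minimum enclosing circle.
r = √52 ≈ 7.211.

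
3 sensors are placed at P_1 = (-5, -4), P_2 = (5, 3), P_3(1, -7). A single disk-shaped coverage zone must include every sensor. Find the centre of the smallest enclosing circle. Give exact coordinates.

Side lengths²: P_1P_2² = 149, P_1P_3² = 45, P_2P_3² = 116.
Since P_1P_2² = 149 < 116 + 45 = 161, the triangle is acute, so the smallest enclosing circle is the circumcircle.
Circumcentre = (7/24, -11/12), r² = 21605/576.
Centre = (7/24, -11/12).

(7/24, -11/12)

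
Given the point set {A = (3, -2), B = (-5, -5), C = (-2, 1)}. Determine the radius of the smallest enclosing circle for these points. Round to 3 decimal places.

4.285

Side lengths²: AB² = 73, AC² = 34, BC² = 45.
Since AB² = 73 < 45 + 34 = 79, the triangle is acute, so the smallest enclosing circle is the circumcircle.
Circumcentre = (-29/26, -83/26), r² = 6205/338.
r = √(6205/338) ≈ 4.285.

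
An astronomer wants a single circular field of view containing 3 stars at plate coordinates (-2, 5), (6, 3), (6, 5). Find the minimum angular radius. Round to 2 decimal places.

Call the three points A, B, C in the order given.
Side lengths²: AB² = 68, AC² = 64, BC² = 4.
Since AB² = 68 ≥ 64 + 4 = 68, the angle opposite AB is not acute, so the smallest enclosing circle has AB as diameter.
Centre = midpoint of AB = (2, 4), r² = 68/4 = 17.
r = √17 ≈ 4.12.

4.12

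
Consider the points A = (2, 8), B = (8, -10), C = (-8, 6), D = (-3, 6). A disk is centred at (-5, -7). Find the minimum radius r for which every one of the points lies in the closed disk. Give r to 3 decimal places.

16.553

The required radius is the distance from (-5, -7) to the farthest point.
Squared distances: 274, 178, 178, 173.
Maximum is 274, attained at A.
r = √274 ≈ 16.553.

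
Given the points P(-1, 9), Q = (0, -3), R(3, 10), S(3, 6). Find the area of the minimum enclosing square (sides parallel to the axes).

169

The bounding box has width 4 and height 13.
An axis-aligned square enclosing the set must have side ≥ max(width, height).
So the minimum side is max(4, 13) = 13.
Area = 13² = 169.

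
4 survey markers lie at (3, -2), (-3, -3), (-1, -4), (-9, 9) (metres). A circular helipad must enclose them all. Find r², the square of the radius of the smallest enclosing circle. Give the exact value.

By Welzl's lemma the MEC is supported by two points (diametrically opposite) or three points (on a circumcircle).
The farthest pair is (3, -2)–(-9, 9) with squared distance 265. The circle on this segment as diameter has centre (-3, 3.5) and r² = 265/4 = 66.25.
Check (-3, -3): distance² to centre = 42.25 ≤ 66.25, so it lies inside.
All remaining points lie in this disk, and no smaller disk contains both endpoints, so this is the minimum enclosing circle.

66.25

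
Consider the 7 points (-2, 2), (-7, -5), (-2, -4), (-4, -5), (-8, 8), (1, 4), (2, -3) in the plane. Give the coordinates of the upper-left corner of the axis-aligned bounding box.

x-range [-8, 2], y-range [-5, 8].
The upper-left corner is (-8, 8).

(-8, 8)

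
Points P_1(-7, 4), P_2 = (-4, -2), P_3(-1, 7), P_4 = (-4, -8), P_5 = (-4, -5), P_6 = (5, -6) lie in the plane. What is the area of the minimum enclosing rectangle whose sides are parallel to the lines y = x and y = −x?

198

In coordinates u = x + y, v = x − y the rectangle is axis-aligned; the map (x,y)→(u,v) scales areas by 2.
u-values: -3, -6, 6, -12, -9, -1; range = 6 − (-12) = 18.
v-values: -11, -2, -8, 4, 1, 11; range = 11 − (-11) = 22.
Area = (18 × 22) / 2 = 198.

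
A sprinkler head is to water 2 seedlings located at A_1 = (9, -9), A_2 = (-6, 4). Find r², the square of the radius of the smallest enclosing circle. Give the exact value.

98.5

The smallest circle enclosing two points has them as diameter endpoints.
Centre = midpoint = (1.5, -2.5); r² = |A_1A_2|²/4 = 394/4 = 98.5.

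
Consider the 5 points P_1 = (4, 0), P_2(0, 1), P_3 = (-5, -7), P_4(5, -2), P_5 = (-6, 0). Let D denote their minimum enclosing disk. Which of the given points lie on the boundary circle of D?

P_3, P_4, P_5

By Welzl's lemma the MEC is supported by two points (diametrically opposite) or three points (on a circumcircle).
The minimum enclosing circle is determined by three boundary points: P_3, P_4, P_5.
Their circumcentre is (-5/6, -17/6) with r² = 625/18.
The farthest remaining point P_1 is at distance² 565/18 ≤ 625/18.
The points at distance exactly r from the centre are P_3, P_4, P_5 — 3 points.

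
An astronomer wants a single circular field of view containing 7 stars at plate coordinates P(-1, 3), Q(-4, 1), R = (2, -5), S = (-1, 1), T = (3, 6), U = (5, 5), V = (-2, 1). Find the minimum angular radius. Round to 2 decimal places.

The minimum enclosing circle of a finite set is fixed by two of the points (as a diameter) or three (as a circumcircle).
The minimum enclosing circle is determined by three boundary points: Q, R, T.
Their circumcentre is (19/12, 7/12) with r² = 2257/72.
The farthest remaining point U is at distance² 2245/72 ≤ 2257/72.
r = √(2257/72) ≈ 5.60.

5.60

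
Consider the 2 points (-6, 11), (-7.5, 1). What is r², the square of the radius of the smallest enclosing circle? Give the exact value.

The smallest circle enclosing two points has them as diameter endpoints.
Centre = midpoint = (-6.75, 6); r² = |(-6, 11)−(-7.5, 1)|²/4 = 102.25/4 = 25.5625.

25.5625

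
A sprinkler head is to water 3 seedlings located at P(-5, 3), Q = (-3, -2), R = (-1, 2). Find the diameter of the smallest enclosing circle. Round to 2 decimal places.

5.52

Side lengths²: PQ² = 29, PR² = 17, QR² = 20.
Since PQ² = 29 < 20 + 17 = 37, the triangle is acute, so the smallest enclosing circle is the circumcircle.
Circumcentre = (-31/9, 13/18), r² = 2465/324.
Diameter = 2r = 2√(2465/324) ≈ 5.52.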